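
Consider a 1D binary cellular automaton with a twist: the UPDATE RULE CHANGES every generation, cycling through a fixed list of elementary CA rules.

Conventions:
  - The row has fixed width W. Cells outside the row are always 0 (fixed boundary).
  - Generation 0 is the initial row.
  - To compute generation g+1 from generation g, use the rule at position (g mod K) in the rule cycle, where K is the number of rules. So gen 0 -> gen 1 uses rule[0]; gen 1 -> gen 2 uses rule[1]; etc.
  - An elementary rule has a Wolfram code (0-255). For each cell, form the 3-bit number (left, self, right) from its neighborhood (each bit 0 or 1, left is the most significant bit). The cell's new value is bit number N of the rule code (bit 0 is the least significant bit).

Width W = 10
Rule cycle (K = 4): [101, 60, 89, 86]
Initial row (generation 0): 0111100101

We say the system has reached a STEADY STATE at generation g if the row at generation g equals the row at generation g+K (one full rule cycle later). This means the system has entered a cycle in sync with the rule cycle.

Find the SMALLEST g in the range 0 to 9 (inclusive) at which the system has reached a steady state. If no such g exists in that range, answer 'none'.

Gen 0: 0111100101
Gen 1 (rule 101): 0000100111
Gen 2 (rule 60): 0000110100
Gen 3 (rule 89): 1110110011
Gen 4 (rule 86): 0010011101
Gen 5 (rule 101): 1010000111
Gen 6 (rule 60): 1111000100
Gen 7 (rule 89): 1001110011
Gen 8 (rule 86): 1110011101
Gen 9 (rule 101): 0010000111
Gen 10 (rule 60): 0011000100
Gen 11 (rule 89): 1011110011
Gen 12 (rule 86): 1000011101
Gen 13 (rule 101): 1011000111

Answer: none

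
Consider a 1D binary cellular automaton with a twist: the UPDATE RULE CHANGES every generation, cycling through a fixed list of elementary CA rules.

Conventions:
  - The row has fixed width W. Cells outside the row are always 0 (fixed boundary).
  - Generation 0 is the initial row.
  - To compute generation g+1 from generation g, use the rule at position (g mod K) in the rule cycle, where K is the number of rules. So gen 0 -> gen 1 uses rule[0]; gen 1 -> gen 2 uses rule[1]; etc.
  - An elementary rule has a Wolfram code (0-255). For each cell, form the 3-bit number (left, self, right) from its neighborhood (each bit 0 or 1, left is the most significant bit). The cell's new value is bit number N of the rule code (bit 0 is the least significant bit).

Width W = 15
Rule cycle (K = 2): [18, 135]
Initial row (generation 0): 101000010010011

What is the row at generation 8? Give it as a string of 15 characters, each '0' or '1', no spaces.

Gen 0: 101000010010011
Gen 1 (rule 18): 000100101101100
Gen 2 (rule 135): 111101100000001
Gen 3 (rule 18): 000000010000010
Gen 4 (rule 135): 111111110111110
Gen 5 (rule 18): 000000000000001
Gen 6 (rule 135): 111111111111111
Gen 7 (rule 18): 000000000000000
Gen 8 (rule 135): 111111111111111

Answer: 111111111111111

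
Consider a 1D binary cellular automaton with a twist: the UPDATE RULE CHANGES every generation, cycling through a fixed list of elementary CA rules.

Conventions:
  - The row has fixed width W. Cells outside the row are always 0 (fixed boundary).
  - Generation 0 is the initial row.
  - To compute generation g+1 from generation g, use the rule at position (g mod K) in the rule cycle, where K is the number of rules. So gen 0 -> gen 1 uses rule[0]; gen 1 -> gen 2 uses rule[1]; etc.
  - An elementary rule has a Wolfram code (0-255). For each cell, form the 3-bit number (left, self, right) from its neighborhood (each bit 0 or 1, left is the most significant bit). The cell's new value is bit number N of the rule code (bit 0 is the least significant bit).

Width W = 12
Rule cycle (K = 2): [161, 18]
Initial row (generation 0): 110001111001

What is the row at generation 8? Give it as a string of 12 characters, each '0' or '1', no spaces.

Answer: 011010001010

Derivation:
Gen 0: 110001111001
Gen 1 (rule 161): 000100110000
Gen 2 (rule 18): 001011001000
Gen 3 (rule 161): 100100000011
Gen 4 (rule 18): 011010000100
Gen 5 (rule 161): 000100110001
Gen 6 (rule 18): 001011001010
Gen 7 (rule 161): 100100000100
Gen 8 (rule 18): 011010001010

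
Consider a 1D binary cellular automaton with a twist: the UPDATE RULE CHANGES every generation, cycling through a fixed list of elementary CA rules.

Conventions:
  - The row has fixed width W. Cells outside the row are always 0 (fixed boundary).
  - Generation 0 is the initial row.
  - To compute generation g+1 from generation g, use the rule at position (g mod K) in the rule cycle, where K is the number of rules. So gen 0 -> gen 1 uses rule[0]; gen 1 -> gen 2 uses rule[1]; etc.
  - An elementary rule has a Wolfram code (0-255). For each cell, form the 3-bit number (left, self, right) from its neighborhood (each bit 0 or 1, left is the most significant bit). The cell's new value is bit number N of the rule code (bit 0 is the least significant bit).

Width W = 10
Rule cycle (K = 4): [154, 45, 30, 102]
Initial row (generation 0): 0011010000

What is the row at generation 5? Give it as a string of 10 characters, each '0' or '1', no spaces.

Answer: 0001111101

Derivation:
Gen 0: 0011010000
Gen 1 (rule 154): 0110001000
Gen 2 (rule 45): 0100101011
Gen 3 (rule 30): 1111101010
Gen 4 (rule 102): 0000111110
Gen 5 (rule 154): 0001111101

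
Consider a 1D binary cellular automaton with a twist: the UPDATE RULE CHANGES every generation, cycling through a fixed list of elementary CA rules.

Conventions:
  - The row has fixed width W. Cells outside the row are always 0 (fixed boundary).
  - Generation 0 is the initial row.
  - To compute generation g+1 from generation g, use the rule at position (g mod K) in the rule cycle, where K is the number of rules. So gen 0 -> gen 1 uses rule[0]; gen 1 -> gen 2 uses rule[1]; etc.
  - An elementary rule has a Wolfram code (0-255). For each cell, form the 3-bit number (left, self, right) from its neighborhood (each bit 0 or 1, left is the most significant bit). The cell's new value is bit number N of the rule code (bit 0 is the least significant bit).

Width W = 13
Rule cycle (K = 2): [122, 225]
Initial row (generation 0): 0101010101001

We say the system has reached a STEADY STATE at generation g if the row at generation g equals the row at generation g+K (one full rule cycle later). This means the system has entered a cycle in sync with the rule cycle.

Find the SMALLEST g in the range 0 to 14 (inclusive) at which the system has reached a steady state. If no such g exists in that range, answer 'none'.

Gen 0: 0101010101001
Gen 1 (rule 122): 1010101010110
Gen 2 (rule 225): 0101010101010
Gen 3 (rule 122): 1010101010101
Gen 4 (rule 225): 0101010101010
Gen 5 (rule 122): 1010101010101
Gen 6 (rule 225): 0101010101010
Gen 7 (rule 122): 1010101010101
Gen 8 (rule 225): 0101010101010
Gen 9 (rule 122): 1010101010101
Gen 10 (rule 225): 0101010101010
Gen 11 (rule 122): 1010101010101
Gen 12 (rule 225): 0101010101010
Gen 13 (rule 122): 1010101010101
Gen 14 (rule 225): 0101010101010
Gen 15 (rule 122): 1010101010101
Gen 16 (rule 225): 0101010101010

Answer: 2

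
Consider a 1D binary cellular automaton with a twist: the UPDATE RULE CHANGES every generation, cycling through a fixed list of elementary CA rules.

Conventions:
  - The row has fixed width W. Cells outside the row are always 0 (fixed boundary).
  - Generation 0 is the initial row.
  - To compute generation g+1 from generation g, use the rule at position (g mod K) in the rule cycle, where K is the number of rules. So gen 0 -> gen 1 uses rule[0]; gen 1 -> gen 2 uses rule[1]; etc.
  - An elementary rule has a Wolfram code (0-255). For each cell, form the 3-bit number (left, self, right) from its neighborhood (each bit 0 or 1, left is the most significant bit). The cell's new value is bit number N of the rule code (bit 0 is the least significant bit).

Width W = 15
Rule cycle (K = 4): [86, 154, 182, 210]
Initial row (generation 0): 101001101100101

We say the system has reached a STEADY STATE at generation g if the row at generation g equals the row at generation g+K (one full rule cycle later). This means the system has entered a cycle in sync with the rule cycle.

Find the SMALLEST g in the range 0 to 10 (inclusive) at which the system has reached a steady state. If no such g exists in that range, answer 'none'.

Gen 0: 101001101100101
Gen 1 (rule 86): 101110100111101
Gen 2 (rule 154): 001100011111000
Gen 3 (rule 182): 010010101110100
Gen 4 (rule 210): 101100000110010
Gen 5 (rule 86): 100110001011111
Gen 6 (rule 154): 011101010011110
Gen 7 (rule 182): 101011111101101
Gen 8 (rule 210): 000001111100100
Gen 9 (rule 86): 000010000111110
Gen 10 (rule 154): 000101001111101
Gen 11 (rule 182): 001111110111011
Gen 12 (rule 210): 010111110011001
Gen 13 (rule 86): 110000011101111
Gen 14 (rule 154): 101000111001110

Answer: none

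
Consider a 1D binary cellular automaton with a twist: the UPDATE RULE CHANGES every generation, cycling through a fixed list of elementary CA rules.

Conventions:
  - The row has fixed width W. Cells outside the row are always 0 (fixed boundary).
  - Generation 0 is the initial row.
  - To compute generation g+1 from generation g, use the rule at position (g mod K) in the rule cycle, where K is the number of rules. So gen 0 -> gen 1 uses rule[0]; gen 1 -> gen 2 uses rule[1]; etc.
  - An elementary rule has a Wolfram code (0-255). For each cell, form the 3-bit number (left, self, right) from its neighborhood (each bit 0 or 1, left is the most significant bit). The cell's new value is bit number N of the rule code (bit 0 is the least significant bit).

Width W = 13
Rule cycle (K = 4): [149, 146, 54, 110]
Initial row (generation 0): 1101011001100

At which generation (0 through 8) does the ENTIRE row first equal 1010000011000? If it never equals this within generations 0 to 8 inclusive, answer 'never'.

Gen 0: 1101011001100
Gen 1 (rule 149): 0001000100011
Gen 2 (rule 146): 0010101010100
Gen 3 (rule 54): 0111111111110
Gen 4 (rule 110): 1100000000010
Gen 5 (rule 149): 0011111111011
Gen 6 (rule 146): 0101111110000
Gen 7 (rule 54): 1110000001000
Gen 8 (rule 110): 1010000011000

Answer: 8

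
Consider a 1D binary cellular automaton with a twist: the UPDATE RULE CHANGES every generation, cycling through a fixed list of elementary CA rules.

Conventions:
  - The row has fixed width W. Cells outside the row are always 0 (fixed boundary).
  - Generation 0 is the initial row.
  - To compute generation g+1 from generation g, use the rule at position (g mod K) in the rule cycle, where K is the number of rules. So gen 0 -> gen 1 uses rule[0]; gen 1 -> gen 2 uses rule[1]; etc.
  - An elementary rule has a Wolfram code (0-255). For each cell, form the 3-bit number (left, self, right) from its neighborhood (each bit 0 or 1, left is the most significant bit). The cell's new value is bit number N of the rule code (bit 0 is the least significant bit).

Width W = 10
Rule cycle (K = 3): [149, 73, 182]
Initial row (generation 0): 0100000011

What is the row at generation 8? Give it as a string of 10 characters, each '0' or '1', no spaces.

Gen 0: 0100000011
Gen 1 (rule 149): 0111111000
Gen 2 (rule 73): 0100001011
Gen 3 (rule 182): 1110011100
Gen 4 (rule 149): 0101001011
Gen 5 (rule 73): 0000000011
Gen 6 (rule 182): 0000000100
Gen 7 (rule 149): 1111110111
Gen 8 (rule 73): 1000010101

Answer: 1000010101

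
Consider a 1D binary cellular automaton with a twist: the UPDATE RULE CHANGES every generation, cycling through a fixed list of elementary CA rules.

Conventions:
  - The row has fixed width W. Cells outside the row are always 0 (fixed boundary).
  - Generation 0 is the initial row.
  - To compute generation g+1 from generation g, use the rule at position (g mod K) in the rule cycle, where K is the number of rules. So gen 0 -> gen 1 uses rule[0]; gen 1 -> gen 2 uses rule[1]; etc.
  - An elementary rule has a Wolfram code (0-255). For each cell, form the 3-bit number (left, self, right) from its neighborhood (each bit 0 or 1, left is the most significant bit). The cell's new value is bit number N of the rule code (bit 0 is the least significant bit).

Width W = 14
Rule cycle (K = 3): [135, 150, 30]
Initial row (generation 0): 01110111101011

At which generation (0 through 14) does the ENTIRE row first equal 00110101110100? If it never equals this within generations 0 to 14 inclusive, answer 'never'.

Gen 0: 01110111101011
Gen 1 (rule 135): 10100011001000
Gen 2 (rule 150): 10110100111100
Gen 3 (rule 30): 10100111100010
Gen 4 (rule 135): 10101011001110
Gen 5 (rule 150): 10101000110101
Gen 6 (rule 30): 10101101100101
Gen 7 (rule 135): 10100000001101
Gen 8 (rule 150): 10110000010001
Gen 9 (rule 30): 10101000111011
Gen 10 (rule 135): 10101011010000
Gen 11 (rule 150): 10101000011000
Gen 12 (rule 30): 10101100110100
Gen 13 (rule 135): 10100001000101
Gen 14 (rule 150): 10110011101101

Answer: never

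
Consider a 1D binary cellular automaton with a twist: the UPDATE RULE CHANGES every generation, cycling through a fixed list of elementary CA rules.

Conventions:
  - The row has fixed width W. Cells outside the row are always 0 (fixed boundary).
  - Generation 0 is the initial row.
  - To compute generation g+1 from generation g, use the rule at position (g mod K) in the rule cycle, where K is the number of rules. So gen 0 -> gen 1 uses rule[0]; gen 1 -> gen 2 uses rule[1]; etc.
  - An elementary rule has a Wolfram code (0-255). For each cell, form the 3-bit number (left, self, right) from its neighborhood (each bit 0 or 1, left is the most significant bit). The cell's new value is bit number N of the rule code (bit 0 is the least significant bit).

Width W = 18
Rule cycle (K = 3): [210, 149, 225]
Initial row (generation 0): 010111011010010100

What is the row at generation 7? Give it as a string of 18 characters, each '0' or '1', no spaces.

Gen 0: 010111011010010100
Gen 1 (rule 210): 100011001001100010
Gen 2 (rule 149): 111000101100011011
Gen 3 (rule 225): 011010010101001101
Gen 4 (rule 210): 101001100000110100
Gen 5 (rule 149): 101100011110000111
Gen 6 (rule 225): 010101001110110011
Gen 7 (rule 210): 100000110110011101

Answer: 100000110110011101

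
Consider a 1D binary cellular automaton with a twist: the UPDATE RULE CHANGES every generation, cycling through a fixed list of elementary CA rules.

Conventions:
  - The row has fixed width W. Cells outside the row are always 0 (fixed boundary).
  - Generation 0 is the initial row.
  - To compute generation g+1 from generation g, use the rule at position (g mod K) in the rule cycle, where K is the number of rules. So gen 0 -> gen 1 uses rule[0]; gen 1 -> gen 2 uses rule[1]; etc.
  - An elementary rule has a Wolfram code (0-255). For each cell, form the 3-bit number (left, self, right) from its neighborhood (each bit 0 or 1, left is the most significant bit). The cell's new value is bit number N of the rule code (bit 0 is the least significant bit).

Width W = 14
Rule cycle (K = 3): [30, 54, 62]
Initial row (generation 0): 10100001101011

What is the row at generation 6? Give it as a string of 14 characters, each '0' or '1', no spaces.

Answer: 10001100000100

Derivation:
Gen 0: 10100001101011
Gen 1 (rule 30): 10110011001010
Gen 2 (rule 54): 11001100111111
Gen 3 (rule 62): 10111011100000
Gen 4 (rule 30): 10100010010000
Gen 5 (rule 54): 11110111111000
Gen 6 (rule 62): 10001100000100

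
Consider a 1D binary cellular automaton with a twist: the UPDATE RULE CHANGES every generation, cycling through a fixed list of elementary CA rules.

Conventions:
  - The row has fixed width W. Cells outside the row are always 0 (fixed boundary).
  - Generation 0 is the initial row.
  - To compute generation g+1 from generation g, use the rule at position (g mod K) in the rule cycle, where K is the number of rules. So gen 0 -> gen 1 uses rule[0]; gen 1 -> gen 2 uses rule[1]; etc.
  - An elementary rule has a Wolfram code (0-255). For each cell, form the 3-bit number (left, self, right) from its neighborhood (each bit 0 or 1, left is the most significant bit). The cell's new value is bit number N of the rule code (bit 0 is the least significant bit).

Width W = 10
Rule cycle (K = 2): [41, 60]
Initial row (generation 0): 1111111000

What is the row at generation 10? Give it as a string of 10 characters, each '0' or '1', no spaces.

Answer: 1100011010

Derivation:
Gen 0: 1111111000
Gen 1 (rule 41): 1000000011
Gen 2 (rule 60): 1100000010
Gen 3 (rule 41): 1001111000
Gen 4 (rule 60): 1101000100
Gen 5 (rule 41): 1010010001
Gen 6 (rule 60): 1111011001
Gen 7 (rule 41): 1000110000
Gen 8 (rule 60): 1100101000
Gen 9 (rule 41): 1000010011
Gen 10 (rule 60): 1100011010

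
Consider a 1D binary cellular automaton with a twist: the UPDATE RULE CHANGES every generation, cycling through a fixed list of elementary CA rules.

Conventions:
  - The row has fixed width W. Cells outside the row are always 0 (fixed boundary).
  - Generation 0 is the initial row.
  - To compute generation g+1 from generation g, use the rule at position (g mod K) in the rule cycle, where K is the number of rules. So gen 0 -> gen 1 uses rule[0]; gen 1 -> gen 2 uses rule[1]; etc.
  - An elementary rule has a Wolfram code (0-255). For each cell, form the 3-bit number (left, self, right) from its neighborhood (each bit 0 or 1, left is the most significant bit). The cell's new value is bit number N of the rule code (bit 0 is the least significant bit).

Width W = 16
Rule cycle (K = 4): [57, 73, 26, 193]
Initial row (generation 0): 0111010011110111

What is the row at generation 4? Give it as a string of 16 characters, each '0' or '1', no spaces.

Answer: 1111111100000011

Derivation:
Gen 0: 0111010011110111
Gen 1 (rule 57): 0100101010001100
Gen 2 (rule 73): 0000000000101101
Gen 3 (rule 26): 0000000001001000
Gen 4 (rule 193): 1111111100000011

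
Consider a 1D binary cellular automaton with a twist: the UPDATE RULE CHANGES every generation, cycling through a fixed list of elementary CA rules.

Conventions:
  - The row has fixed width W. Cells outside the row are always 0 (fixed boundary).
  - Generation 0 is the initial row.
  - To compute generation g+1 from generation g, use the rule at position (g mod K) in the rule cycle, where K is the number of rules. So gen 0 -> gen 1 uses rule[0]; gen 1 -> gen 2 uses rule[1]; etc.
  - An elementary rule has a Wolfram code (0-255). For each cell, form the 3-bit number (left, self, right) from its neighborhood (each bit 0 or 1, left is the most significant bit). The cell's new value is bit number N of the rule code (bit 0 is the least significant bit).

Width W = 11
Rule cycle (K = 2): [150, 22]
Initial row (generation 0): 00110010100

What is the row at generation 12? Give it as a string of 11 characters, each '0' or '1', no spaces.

Answer: 00010001000

Derivation:
Gen 0: 00110010100
Gen 1 (rule 150): 01001110110
Gen 2 (rule 22): 11110000001
Gen 3 (rule 150): 01101000011
Gen 4 (rule 22): 10001100100
Gen 5 (rule 150): 11010011110
Gen 6 (rule 22): 00011100001
Gen 7 (rule 150): 00101010011
Gen 8 (rule 22): 01101011100
Gen 9 (rule 150): 10001001010
Gen 10 (rule 22): 11011111011
Gen 11 (rule 150): 00001110000
Gen 12 (rule 22): 00010001000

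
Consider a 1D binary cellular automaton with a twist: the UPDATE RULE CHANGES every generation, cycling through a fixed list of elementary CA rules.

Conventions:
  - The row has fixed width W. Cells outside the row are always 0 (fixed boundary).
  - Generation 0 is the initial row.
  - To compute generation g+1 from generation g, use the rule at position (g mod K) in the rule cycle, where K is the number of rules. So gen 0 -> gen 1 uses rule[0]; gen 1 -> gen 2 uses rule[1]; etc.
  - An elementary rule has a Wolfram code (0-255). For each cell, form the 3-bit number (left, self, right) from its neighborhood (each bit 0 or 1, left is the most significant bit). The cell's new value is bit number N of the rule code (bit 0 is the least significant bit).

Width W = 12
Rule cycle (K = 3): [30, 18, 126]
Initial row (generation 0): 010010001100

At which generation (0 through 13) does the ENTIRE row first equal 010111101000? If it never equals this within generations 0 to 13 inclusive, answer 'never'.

Answer: never

Derivation:
Gen 0: 010010001100
Gen 1 (rule 30): 111111011010
Gen 2 (rule 18): 000000000001
Gen 3 (rule 126): 000000000011
Gen 4 (rule 30): 000000000110
Gen 5 (rule 18): 000000001001
Gen 6 (rule 126): 000000011111
Gen 7 (rule 30): 000000110000
Gen 8 (rule 18): 000001001000
Gen 9 (rule 126): 000011111100
Gen 10 (rule 30): 000110000010
Gen 11 (rule 18): 001001000101
Gen 12 (rule 126): 011111101111
Gen 13 (rule 30): 110000001000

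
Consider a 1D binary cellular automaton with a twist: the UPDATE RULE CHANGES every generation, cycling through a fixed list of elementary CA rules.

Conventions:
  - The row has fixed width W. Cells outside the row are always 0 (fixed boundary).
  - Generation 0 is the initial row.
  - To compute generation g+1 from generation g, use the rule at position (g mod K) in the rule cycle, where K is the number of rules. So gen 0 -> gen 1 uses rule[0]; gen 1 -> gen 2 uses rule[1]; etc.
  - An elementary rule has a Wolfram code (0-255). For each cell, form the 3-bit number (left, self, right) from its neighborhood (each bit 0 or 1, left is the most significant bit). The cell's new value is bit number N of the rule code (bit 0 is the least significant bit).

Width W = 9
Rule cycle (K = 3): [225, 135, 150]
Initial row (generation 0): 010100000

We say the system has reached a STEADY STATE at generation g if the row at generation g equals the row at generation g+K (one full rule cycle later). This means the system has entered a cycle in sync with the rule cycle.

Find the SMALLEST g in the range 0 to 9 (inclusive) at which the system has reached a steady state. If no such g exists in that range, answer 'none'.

Gen 0: 010100000
Gen 1 (rule 225): 001001111
Gen 2 (rule 135): 111010110
Gen 3 (rule 150): 010010001
Gen 4 (rule 225): 000000100
Gen 5 (rule 135): 111111101
Gen 6 (rule 150): 011111001
Gen 7 (rule 225): 001111000
Gen 8 (rule 135): 110110011
Gen 9 (rule 150): 000001100
Gen 10 (rule 225): 111100101
Gen 11 (rule 135): 011001101
Gen 12 (rule 150): 100110001

Answer: none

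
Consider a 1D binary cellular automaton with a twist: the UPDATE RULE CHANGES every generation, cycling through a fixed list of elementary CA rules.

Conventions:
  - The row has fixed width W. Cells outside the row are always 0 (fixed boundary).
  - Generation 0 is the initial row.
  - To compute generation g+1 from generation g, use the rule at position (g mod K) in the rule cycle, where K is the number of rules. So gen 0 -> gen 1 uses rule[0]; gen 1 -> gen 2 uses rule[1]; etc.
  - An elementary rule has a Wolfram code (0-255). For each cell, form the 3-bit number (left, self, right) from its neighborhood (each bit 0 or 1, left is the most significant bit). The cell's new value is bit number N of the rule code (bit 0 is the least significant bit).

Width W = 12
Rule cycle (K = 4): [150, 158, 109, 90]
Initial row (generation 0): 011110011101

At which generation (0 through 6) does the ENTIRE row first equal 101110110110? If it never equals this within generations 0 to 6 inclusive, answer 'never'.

Answer: 4

Derivation:
Gen 0: 011110011101
Gen 1 (rule 150): 101101101001
Gen 2 (rule 158): 101001001111
Gen 3 (rule 109): 111001001001
Gen 4 (rule 90): 101110110110
Gen 5 (rule 150): 100100000001
Gen 6 (rule 158): 111110000011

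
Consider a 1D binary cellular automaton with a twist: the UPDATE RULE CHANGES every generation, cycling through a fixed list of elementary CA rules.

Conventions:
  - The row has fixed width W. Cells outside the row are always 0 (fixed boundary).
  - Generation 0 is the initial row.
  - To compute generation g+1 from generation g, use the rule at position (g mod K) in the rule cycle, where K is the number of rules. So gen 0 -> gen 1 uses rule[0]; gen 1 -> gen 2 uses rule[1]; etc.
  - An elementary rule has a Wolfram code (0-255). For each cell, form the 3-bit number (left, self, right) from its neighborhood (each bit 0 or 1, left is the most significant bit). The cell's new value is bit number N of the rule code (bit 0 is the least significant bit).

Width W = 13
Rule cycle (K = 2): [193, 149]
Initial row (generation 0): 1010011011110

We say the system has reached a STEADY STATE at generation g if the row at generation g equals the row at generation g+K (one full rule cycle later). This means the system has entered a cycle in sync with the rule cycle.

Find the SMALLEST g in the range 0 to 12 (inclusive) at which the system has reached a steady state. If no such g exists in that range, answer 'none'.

Answer: none

Derivation:
Gen 0: 1010011011110
Gen 1 (rule 193): 0000001001110
Gen 2 (rule 149): 1111101100101
Gen 3 (rule 193): 0111100100000
Gen 4 (rule 149): 0011010111111
Gen 5 (rule 193): 1001000011111
Gen 6 (rule 149): 1101111001110
Gen 7 (rule 193): 0100111000110
Gen 8 (rule 149): 0110010110001
Gen 9 (rule 193): 0010000010100
Gen 10 (rule 149): 1011111010111
Gen 11 (rule 193): 0001111000011
Gen 12 (rule 149): 1100110111000
Gen 13 (rule 193): 0100010011011
Gen 14 (rule 149): 0111011000000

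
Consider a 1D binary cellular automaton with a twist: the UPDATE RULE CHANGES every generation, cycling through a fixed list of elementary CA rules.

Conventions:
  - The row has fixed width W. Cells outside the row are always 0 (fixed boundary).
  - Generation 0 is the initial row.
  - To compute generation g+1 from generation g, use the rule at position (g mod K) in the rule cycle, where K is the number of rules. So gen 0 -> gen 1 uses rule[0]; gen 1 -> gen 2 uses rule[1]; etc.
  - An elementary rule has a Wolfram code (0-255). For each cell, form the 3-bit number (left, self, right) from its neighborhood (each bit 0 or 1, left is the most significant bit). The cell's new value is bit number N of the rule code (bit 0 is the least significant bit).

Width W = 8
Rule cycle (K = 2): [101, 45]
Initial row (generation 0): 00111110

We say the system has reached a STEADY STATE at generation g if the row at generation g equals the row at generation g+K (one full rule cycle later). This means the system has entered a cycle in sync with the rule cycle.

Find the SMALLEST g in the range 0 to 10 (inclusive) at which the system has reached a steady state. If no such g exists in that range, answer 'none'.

Gen 0: 00111110
Gen 1 (rule 101): 10000010
Gen 2 (rule 45): 10111010
Gen 3 (rule 101): 11001110
Gen 4 (rule 45): 10001000
Gen 5 (rule 101): 10101011
Gen 6 (rule 45): 11111110
Gen 7 (rule 101): 00000010
Gen 8 (rule 45): 11111010
Gen 9 (rule 101): 00001110
Gen 10 (rule 45): 11101000
Gen 11 (rule 101): 00111011
Gen 12 (rule 45): 10100110

Answer: none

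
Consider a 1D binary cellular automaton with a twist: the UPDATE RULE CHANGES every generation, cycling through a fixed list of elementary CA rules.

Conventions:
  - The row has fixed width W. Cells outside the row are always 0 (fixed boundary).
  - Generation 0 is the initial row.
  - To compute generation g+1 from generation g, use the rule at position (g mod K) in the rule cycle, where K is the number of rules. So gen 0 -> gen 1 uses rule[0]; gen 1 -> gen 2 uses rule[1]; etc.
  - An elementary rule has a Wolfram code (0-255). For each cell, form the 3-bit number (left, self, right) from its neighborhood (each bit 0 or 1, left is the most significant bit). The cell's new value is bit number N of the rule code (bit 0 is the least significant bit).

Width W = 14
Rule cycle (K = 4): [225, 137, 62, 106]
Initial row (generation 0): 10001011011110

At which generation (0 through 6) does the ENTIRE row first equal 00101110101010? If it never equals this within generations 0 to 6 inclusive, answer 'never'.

Gen 0: 10001011011110
Gen 1 (rule 225): 00100101101110
Gen 2 (rule 137): 10000001001100
Gen 3 (rule 62): 11000011111010
Gen 4 (rule 106): 11000110001100
Gen 5 (rule 225): 01010010100101
Gen 6 (rule 137): 00000000000000

Answer: never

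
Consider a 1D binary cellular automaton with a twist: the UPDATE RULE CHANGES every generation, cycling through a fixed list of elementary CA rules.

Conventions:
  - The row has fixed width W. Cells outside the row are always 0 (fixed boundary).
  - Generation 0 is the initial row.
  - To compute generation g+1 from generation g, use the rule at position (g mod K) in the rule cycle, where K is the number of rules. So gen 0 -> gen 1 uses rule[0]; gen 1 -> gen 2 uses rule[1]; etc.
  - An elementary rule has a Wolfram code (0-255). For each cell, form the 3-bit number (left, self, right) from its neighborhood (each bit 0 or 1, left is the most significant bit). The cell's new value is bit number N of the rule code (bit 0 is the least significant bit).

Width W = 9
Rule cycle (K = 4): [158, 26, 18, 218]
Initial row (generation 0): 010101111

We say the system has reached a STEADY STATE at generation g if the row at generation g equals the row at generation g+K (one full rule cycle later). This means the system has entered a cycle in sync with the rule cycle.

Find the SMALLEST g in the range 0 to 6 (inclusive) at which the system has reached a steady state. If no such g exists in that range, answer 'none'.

Gen 0: 010101111
Gen 1 (rule 158): 110101110
Gen 2 (rule 26): 100001001
Gen 3 (rule 18): 010010110
Gen 4 (rule 218): 101100111
Gen 5 (rule 158): 101011110
Gen 6 (rule 26): 000010001
Gen 7 (rule 18): 000101010
Gen 8 (rule 218): 001000001
Gen 9 (rule 158): 011100011
Gen 10 (rule 26): 110010110

Answer: none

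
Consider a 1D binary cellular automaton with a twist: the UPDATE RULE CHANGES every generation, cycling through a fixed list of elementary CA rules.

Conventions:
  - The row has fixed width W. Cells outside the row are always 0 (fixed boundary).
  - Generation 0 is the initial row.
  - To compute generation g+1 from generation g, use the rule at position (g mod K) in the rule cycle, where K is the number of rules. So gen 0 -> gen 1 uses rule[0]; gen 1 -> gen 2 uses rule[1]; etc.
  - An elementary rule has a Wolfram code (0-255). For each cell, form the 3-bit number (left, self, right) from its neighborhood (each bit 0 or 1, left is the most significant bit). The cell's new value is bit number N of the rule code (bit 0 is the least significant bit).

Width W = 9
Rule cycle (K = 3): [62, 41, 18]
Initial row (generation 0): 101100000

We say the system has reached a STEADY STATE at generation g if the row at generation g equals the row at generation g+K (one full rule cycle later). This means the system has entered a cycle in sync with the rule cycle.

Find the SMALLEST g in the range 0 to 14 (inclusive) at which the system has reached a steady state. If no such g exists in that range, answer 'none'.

Gen 0: 101100000
Gen 1 (rule 62): 111010000
Gen 2 (rule 41): 100100111
Gen 3 (rule 18): 011011000
Gen 4 (rule 62): 110110100
Gen 5 (rule 41): 101101001
Gen 6 (rule 18): 000000110
Gen 7 (rule 62): 000001101
Gen 8 (rule 41): 111101010
Gen 9 (rule 18): 000000001
Gen 10 (rule 62): 000000011
Gen 11 (rule 41): 111111010
Gen 12 (rule 18): 000000001
Gen 13 (rule 62): 000000011
Gen 14 (rule 41): 111111010
Gen 15 (rule 18): 000000001
Gen 16 (rule 62): 000000011
Gen 17 (rule 41): 111111010

Answer: 9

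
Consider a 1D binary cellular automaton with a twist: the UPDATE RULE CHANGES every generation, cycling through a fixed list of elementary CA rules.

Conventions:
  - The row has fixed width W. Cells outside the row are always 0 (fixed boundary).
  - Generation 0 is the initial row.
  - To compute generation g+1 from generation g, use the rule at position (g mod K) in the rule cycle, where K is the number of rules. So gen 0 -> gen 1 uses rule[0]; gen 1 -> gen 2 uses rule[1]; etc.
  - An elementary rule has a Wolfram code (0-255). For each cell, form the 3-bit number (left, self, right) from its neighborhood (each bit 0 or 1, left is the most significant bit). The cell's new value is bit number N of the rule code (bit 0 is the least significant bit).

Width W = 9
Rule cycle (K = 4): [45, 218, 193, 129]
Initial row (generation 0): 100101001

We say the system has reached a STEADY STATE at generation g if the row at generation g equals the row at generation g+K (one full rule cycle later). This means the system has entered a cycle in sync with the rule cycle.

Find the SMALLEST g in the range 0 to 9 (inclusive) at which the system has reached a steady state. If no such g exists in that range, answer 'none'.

Answer: none

Derivation:
Gen 0: 100101001
Gen 1 (rule 45): 100111001
Gen 2 (rule 218): 011111110
Gen 3 (rule 193): 001111110
Gen 4 (rule 129): 100111100
Gen 5 (rule 45): 100100001
Gen 6 (rule 218): 011010010
Gen 7 (rule 193): 001000000
Gen 8 (rule 129): 100011111
Gen 9 (rule 45): 101010000
Gen 10 (rule 218): 000001000
Gen 11 (rule 193): 111100011
Gen 12 (rule 129): 011001000
Gen 13 (rule 45): 010001011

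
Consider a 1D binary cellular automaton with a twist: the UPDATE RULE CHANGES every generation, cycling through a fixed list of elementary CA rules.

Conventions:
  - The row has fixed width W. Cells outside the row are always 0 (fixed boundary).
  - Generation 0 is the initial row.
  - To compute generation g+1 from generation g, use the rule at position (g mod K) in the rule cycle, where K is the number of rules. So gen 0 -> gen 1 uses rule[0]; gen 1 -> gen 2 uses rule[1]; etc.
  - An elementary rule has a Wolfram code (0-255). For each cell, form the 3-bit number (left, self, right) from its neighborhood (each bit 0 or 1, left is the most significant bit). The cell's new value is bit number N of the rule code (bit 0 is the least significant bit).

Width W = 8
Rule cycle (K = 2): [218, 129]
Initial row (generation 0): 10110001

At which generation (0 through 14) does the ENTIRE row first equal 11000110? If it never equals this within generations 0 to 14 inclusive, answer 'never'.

Gen 0: 10110001
Gen 1 (rule 218): 00111010
Gen 2 (rule 129): 10010000
Gen 3 (rule 218): 01101000
Gen 4 (rule 129): 00000011
Gen 5 (rule 218): 00000111
Gen 6 (rule 129): 11110010
Gen 7 (rule 218): 11111101
Gen 8 (rule 129): 01111000
Gen 9 (rule 218): 11111100
Gen 10 (rule 129): 01111001
Gen 11 (rule 218): 11111110
Gen 12 (rule 129): 01111100
Gen 13 (rule 218): 11111110
Gen 14 (rule 129): 01111100

Answer: never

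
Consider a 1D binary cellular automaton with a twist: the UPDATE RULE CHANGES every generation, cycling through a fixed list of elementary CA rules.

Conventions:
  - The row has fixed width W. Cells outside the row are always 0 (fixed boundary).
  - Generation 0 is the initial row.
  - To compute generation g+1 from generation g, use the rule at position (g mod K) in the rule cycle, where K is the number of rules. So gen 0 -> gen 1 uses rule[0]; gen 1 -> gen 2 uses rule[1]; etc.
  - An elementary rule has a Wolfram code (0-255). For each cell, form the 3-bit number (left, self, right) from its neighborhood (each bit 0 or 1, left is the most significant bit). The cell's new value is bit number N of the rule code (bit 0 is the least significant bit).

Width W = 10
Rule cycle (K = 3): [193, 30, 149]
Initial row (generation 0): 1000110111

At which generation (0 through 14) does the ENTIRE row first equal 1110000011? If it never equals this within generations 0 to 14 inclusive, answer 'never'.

Gen 0: 1000110111
Gen 1 (rule 193): 0010010011
Gen 2 (rule 30): 0111111110
Gen 3 (rule 149): 0011111101
Gen 4 (rule 193): 1001111100
Gen 5 (rule 30): 1111000010
Gen 6 (rule 149): 0110111011
Gen 7 (rule 193): 0010011001
Gen 8 (rule 30): 0111110111
Gen 9 (rule 149): 0011100010
Gen 10 (rule 193): 1001101000
Gen 11 (rule 30): 1111001100
Gen 12 (rule 149): 0110100011
Gen 13 (rule 193): 0010001001
Gen 14 (rule 30): 0111011111

Answer: never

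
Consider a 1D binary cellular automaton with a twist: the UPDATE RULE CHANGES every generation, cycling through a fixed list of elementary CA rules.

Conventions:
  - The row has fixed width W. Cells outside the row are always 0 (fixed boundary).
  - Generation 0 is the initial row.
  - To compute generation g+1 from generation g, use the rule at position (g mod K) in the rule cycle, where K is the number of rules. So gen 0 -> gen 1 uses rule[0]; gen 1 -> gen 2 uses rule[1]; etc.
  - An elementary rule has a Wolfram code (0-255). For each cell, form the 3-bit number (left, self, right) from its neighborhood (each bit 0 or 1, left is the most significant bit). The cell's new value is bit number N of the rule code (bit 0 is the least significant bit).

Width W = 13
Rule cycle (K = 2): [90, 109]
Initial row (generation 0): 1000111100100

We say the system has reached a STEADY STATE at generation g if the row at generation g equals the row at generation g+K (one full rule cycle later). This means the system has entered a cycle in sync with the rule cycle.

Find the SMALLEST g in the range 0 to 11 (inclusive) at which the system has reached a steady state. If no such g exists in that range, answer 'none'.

Gen 0: 1000111100100
Gen 1 (rule 90): 0101100111010
Gen 2 (rule 109): 0111100101110
Gen 3 (rule 90): 1100111001011
Gen 4 (rule 109): 1100101001111
Gen 5 (rule 90): 1111000111001
Gen 6 (rule 109): 1001010101001
Gen 7 (rule 90): 0110000000110
Gen 8 (rule 109): 0110111110110
Gen 9 (rule 90): 1110100010111
Gen 10 (rule 109): 1011101011101
Gen 11 (rule 90): 0010100010100
Gen 12 (rule 109): 1011101011101
Gen 13 (rule 90): 0010100010100

Answer: 10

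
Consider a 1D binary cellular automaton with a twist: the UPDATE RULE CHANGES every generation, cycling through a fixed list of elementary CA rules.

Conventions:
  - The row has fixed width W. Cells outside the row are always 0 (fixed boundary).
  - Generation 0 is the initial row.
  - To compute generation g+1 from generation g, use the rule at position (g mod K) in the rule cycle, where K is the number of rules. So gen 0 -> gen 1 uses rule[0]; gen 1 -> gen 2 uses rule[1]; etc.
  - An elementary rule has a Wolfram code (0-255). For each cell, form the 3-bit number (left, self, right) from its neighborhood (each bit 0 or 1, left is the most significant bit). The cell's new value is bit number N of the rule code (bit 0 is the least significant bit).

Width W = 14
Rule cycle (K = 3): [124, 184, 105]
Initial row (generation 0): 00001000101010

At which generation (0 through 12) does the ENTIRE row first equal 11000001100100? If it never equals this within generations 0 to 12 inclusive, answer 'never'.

Answer: never

Derivation:
Gen 0: 00001000101010
Gen 1 (rule 124): 00001100111111
Gen 2 (rule 184): 00001010111110
Gen 3 (rule 105): 11100101100010
Gen 4 (rule 124): 10110111110011
Gen 5 (rule 184): 01101111101010
Gen 6 (rule 105): 01111000110100
Gen 7 (rule 124): 01001100111110
Gen 8 (rule 184): 00101010111101
Gen 9 (rule 105): 10010101100110
Gen 10 (rule 124): 11011111110111
Gen 11 (rule 184): 10111111101110
Gen 12 (rule 105): 01100000111010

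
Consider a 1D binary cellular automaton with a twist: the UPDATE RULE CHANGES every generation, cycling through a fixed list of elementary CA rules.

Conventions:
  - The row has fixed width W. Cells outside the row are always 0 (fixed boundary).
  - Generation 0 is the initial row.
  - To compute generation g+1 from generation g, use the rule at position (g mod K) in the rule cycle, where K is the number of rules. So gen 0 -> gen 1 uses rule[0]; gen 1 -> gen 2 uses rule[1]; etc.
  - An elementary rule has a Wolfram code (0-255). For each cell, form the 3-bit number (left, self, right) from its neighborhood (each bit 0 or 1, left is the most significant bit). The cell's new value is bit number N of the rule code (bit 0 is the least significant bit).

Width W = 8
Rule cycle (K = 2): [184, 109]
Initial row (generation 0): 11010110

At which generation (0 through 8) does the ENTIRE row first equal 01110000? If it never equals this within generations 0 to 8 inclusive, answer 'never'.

Answer: never

Derivation:
Gen 0: 11010110
Gen 1 (rule 184): 10101101
Gen 2 (rule 109): 11111111
Gen 3 (rule 184): 11111110
Gen 4 (rule 109): 10000010
Gen 5 (rule 184): 01000001
Gen 6 (rule 109): 01011101
Gen 7 (rule 184): 00111010
Gen 8 (rule 109): 10101110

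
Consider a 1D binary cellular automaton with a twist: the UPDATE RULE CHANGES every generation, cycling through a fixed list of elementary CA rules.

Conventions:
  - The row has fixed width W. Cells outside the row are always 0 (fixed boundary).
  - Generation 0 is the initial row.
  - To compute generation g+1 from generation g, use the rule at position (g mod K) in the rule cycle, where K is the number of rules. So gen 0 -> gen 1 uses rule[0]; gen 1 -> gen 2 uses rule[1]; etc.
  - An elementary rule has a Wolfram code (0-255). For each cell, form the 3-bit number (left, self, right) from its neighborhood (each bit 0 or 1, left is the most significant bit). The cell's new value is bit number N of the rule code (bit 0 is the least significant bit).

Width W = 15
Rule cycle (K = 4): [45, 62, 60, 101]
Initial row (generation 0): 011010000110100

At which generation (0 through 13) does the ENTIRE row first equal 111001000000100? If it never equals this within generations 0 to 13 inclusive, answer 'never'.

Gen 0: 011010000110100
Gen 1 (rule 45): 010110110101101
Gen 2 (rule 62): 111101101111011
Gen 3 (rule 60): 100011011000110
Gen 4 (rule 101): 101001101010010
Gen 5 (rule 45): 111001011110010
Gen 6 (rule 62): 100111110001111
Gen 7 (rule 60): 110100001001000
Gen 8 (rule 101): 011101101001011
Gen 9 (rule 45): 010011011001110
Gen 10 (rule 62): 111110110111001
Gen 11 (rule 60): 100001101100101
Gen 12 (rule 101): 101100110100111
Gen 13 (rule 45): 111000101100100

Answer: never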